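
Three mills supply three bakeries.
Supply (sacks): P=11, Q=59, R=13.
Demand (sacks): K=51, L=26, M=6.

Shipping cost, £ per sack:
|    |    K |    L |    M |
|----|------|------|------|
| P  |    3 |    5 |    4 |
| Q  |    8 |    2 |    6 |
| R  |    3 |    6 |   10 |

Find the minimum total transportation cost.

376

One minimum-cost allocation:
  P–K: 11 × £3 = £33
  Q–K: 27 × £8 = £216
  Q–L: 26 × £2 = £52
  Q–M: 6 × £6 = £36
  R–K: 13 × £3 = £39
Total = 33 + 216 + 52 + 36 + 39 = £376.
(Supply check: P ships 11; Q ships 59; R ships 13.)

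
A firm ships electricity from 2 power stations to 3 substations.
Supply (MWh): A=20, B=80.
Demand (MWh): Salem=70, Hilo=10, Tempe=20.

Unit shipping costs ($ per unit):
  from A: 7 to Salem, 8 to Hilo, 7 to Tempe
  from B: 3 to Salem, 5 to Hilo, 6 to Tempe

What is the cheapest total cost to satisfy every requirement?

400

Optimal allocation:
  A–Tempe: 20 × $7 = $140
  B–Salem: 70 × $3 = $210
  B–Hilo: 10 × $5 = $50
Total = 140 + 210 + 50 = $400.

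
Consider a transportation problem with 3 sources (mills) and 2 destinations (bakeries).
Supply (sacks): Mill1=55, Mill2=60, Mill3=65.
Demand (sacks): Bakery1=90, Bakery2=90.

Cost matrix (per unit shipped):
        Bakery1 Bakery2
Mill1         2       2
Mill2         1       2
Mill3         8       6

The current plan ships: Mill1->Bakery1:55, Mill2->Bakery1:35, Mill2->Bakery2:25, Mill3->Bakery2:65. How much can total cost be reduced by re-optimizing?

25

Current plan cost = 55·2 + 35·1 + 25·2 + 65·6 = 585.
Optimal plan:
  Mill1 to Bakery1: 30 × 2 = 60
  Mill1 to Bakery2: 25 × 2 = 50
  Mill2 to Bakery1: 60 × 1 = 60
  Mill3 to Bakery2: 65 × 6 = 390
Optimal cost = 560.
Saving = 585 − 560 = 25.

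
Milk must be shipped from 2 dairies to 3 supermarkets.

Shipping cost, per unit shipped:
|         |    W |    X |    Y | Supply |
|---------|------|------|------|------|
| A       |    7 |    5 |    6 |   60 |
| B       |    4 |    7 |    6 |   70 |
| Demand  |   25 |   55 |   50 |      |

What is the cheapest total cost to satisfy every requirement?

An optimal shipping plan:
  A to X: 55 × 5 = 275
  A to Y: 5 × 6 = 30
  B to W: 25 × 4 = 100
  B to Y: 45 × 6 = 270
Total = 275 + 30 + 100 + 270 = 675.
(Supply check: A ships 60; B ships 70.)

675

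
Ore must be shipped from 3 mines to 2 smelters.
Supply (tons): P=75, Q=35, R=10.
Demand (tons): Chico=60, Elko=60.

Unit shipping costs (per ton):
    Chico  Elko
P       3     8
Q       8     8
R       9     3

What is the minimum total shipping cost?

610

One minimum-cost allocation:
  P to Chico: 60 × 3 = 180
  P to Elko: 15 × 8 = 120
  Q to Elko: 35 × 8 = 280
  R to Elko: 10 × 3 = 30
Total = 180 + 120 + 280 + 30 = 610.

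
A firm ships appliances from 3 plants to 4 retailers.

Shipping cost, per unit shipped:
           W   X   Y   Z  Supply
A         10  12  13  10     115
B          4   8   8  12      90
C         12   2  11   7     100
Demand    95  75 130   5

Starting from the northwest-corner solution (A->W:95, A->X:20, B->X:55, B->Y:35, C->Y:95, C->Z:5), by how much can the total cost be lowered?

Current plan cost = 95·10 + 20·12 + 55·8 + 35·8 + 95·11 + 5·7 = 2990.
Optimal plan:
  A to W: 5 units
  A to Y: 110 units
  B to W: 90 units
  C to X: 75 units
  C to Y: 20 units
  C to Z: 5 units
Optimal cost = 2245.
Saving = 2990 − 2245 = 745.

745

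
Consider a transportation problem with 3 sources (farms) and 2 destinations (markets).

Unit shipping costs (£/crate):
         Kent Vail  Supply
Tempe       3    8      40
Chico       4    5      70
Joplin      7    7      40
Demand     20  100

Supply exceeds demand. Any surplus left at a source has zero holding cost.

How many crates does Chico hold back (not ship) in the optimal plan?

An optimal plan:
  Tempe->Kent: 20 × £3 = £60
  Chico->Vail: 70 × £5 = £350
  Joplin->Vail: 30 × £7 = £210
Total cost = £620.
Chico ships 70 of its 70, leaving 0.

0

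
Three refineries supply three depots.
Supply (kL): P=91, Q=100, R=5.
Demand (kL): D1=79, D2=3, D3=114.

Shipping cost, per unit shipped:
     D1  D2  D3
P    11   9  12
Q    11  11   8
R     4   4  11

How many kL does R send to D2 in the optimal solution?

0

Solving gives:
  P→D1: 74 kL
  P→D2: 3 kL
  P→D3: 14 kL
  Q→D3: 100 kL
  R→D1: 5 kL
Total cost = 1829.
The route R→D2 is not used.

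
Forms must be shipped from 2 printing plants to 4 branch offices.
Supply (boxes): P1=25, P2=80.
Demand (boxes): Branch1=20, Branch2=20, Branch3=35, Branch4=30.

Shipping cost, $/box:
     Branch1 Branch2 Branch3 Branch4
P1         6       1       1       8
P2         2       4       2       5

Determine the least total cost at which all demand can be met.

275

Optimal allocation:
  P1→Branch2: 20 boxes
  P1→Branch3: 5 boxes
  P2→Branch1: 20 boxes
  P2→Branch3: 30 boxes
  P2→Branch4: 30 boxes
Total cost = $275.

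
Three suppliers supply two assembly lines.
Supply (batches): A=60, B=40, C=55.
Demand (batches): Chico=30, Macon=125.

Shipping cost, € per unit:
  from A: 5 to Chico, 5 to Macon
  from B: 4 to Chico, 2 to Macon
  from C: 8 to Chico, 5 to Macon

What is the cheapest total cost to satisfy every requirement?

655

One minimum-cost allocation:
  A→Chico: 30 × €5 = €150
  A→Macon: 30 × €5 = €150
  B→Macon: 40 × €2 = €80
  C→Macon: 55 × €5 = €275
Total = 150 + 150 + 80 + 275 = €655.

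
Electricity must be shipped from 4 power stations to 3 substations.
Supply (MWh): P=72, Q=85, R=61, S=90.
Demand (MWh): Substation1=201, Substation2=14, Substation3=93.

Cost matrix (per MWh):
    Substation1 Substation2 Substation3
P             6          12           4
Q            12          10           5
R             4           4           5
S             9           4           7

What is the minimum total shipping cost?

1825

One minimum-cost allocation:
  P→Substation1: 64 MWh
  P→Substation3: 8 MWh
  Q→Substation3: 85 MWh
  R→Substation1: 61 MWh
  S→Substation1: 76 MWh
  S→Substation2: 14 MWh
Total cost = 1825.
(Supply check: P ships 72; Q ships 85; R ships 61; S ships 90.)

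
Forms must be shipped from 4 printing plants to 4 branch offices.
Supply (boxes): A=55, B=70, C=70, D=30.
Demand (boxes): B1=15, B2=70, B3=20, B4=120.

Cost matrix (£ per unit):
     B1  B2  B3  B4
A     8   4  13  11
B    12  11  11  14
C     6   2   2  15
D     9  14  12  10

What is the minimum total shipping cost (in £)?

Optimal allocation:
  A–B2: 35 × £4 = £140
  A–B4: 20 × £11 = £220
  B–B4: 70 × £14 = £980
  C–B1: 15 × £6 = £90
  C–B2: 35 × £2 = £70
  C–B3: 20 × £2 = £40
  D–B4: 30 × £10 = £300
Total = 140 + 220 + 980 + 90 + 70 + 40 + 300 = £1840.
(Supply check: A ships 55; B ships 70; C ships 70; D ships 30.)

1840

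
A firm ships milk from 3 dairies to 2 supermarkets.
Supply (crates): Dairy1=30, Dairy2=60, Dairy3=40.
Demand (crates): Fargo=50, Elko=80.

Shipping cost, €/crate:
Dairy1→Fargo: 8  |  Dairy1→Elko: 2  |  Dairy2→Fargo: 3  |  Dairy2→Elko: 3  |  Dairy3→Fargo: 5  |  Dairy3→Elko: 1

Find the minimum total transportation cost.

One minimum-cost allocation:
  Dairy1→Elko: 30 crates
  Dairy2→Fargo: 50 crates
  Dairy2→Elko: 10 crates
  Dairy3→Elko: 40 crates
Total cost = €280.
(Supply check: Dairy1 ships 30; Dairy2 ships 60; Dairy3 ships 40.)

280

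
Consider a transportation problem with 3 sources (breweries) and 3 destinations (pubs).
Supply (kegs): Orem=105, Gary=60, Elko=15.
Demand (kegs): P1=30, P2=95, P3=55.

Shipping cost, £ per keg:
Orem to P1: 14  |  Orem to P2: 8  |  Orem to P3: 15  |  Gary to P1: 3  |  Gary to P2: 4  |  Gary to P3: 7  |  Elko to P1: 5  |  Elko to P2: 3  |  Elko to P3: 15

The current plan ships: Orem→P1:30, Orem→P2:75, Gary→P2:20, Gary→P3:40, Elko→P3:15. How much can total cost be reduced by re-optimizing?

Current plan cost = 30·14 + 75·8 + 20·4 + 40·7 + 15·15 = £1605.
Optimal plan:
  Orem–P2: 95 × £8 = £760
  Orem–P3: 10 × £15 = £150
  Gary–P1: 15 × £3 = £45
  Gary–P3: 45 × £7 = £315
  Elko–P1: 15 × £5 = £75
Optimal cost = £1345.
Saving = 1605 − 1345 = £260.

260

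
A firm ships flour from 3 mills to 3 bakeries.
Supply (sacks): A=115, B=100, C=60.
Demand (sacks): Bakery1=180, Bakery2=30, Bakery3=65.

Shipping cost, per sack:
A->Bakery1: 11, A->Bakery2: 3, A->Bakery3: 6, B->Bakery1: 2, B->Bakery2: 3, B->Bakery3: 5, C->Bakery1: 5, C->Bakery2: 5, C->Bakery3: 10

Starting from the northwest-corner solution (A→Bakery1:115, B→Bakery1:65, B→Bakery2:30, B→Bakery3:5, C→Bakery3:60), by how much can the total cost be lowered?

910

Current plan cost = 115·11 + 65·2 + 30·3 + 5·5 + 60·10 = 2110.
Optimal plan:
  A→Bakery1: 20 × 11 = 220
  A→Bakery2: 30 × 3 = 90
  A→Bakery3: 65 × 6 = 390
  B→Bakery1: 100 × 2 = 200
  C→Bakery1: 60 × 5 = 300
Optimal cost = 1200.
Saving = 2110 − 1200 = 910.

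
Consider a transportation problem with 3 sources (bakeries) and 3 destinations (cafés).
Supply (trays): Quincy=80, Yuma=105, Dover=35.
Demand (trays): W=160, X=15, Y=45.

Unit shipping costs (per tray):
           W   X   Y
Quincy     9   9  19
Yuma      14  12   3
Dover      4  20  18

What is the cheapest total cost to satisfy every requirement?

Optimal allocation:
  Quincy–W: 80 × 9 = 720
  Yuma–W: 45 × 14 = 630
  Yuma–X: 15 × 12 = 180
  Yuma–Y: 45 × 3 = 135
  Dover–W: 35 × 4 = 140
Total = 720 + 630 + 180 + 135 + 140 = 1805.

1805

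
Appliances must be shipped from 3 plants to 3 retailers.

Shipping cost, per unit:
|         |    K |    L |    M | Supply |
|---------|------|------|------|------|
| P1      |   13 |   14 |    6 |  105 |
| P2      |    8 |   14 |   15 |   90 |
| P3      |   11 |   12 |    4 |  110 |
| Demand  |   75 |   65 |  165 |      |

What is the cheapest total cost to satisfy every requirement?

A cheapest plan:
  P1->L: 50 units
  P1->M: 55 units
  P2->K: 75 units
  P2->L: 15 units
  P3->M: 110 units
Total cost = 2280.

2280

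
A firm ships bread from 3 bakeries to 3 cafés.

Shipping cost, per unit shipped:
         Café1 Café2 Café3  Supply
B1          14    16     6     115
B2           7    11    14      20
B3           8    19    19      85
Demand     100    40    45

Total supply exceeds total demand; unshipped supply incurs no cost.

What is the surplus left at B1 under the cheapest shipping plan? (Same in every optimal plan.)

Minimum-cost shipments:
  B1 to Café2: 35 trays
  B1 to Café3: 45 trays
  B2 to Café1: 15 trays
  B2 to Café2: 5 trays
  B3 to Café1: 85 trays
Total cost = 1670.
B1 ships 80 of its 115, leaving 35.

35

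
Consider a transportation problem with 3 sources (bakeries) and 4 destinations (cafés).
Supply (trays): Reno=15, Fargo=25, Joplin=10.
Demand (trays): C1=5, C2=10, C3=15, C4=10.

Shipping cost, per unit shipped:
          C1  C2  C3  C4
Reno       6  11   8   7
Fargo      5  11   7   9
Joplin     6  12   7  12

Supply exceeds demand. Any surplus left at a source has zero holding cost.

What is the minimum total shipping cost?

310

An optimal shipping plan:
  Reno→C4: 10 × 7 = 70
  Fargo→C1: 5 × 5 = 25
  Fargo→C2: 10 × 11 = 110
  Fargo→C3: 5 × 7 = 35
  Joplin→C3: 10 × 7 = 70
Total = 70 + 25 + 110 + 35 + 70 = 310.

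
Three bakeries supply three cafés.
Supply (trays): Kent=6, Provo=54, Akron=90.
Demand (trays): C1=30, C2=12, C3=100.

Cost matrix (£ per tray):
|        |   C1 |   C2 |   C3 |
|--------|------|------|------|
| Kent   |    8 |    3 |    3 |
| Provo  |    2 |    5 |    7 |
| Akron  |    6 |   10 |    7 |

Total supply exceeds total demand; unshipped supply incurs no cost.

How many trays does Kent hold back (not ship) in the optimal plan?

0

An optimal plan:
  Kent–C3: 6 × £3 = £18
  Provo–C1: 30 × £2 = £60
  Provo–C2: 12 × £5 = £60
  Provo–C3: 12 × £7 = £84
  Akron–C3: 82 × £7 = £574
Total cost = £796.
Kent ships 6 of its 6, leaving 0.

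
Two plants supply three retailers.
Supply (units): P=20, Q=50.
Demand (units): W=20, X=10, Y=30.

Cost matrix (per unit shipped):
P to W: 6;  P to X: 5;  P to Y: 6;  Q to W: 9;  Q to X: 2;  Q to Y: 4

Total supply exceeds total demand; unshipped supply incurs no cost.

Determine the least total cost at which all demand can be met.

A cheapest plan:
  P→W: 20 units
  Q→X: 10 units
  Q→Y: 30 units
Total cost = 260.
(Supply check: P ships 20; Q ships 40.)

260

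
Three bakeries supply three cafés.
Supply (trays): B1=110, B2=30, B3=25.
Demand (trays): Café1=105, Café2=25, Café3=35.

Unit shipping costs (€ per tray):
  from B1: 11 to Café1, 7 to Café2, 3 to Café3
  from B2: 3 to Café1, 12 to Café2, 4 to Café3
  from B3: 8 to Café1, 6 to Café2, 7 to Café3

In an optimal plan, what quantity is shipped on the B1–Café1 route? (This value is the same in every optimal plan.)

Optimal shipments:
  B1–Café1: 50 trays
  B1–Café2: 25 trays
  B1–Café3: 35 trays
  B2–Café1: 30 trays
  B3–Café1: 25 trays
Total cost = €1120.
So B1→Café1 carries 50 trays.

50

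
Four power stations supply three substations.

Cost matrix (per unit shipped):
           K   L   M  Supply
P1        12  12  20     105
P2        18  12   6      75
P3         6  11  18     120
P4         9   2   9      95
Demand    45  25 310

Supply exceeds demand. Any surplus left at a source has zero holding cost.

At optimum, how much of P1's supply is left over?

15

Minimum-cost shipments:
  P1->L: 25 × 12 = 300
  P1->M: 65 × 20 = 1300
  P2->M: 75 × 6 = 450
  P3->K: 45 × 6 = 270
  P3->M: 75 × 18 = 1350
  P4->M: 95 × 9 = 855
Total cost = 4525.
P1 ships 90 of its 105, leaving 15.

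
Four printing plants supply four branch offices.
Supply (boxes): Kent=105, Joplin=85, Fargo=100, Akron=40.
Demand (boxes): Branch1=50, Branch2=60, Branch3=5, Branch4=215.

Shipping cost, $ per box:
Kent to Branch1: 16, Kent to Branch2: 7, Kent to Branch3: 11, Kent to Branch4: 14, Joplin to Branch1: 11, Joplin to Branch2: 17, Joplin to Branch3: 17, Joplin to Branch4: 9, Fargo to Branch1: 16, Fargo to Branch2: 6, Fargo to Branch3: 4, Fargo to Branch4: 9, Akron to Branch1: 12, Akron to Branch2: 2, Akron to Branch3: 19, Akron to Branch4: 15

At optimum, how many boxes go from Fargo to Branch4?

The minimum-cost plan:
  Kent→Branch1: 50 boxes
  Kent→Branch2: 20 boxes
  Kent→Branch4: 35 boxes
  Joplin→Branch4: 85 boxes
  Fargo→Branch3: 5 boxes
  Fargo→Branch4: 95 boxes
  Akron→Branch2: 40 boxes
Total cost = $3150.
So Fargo→Branch4 carries 95 boxes.

95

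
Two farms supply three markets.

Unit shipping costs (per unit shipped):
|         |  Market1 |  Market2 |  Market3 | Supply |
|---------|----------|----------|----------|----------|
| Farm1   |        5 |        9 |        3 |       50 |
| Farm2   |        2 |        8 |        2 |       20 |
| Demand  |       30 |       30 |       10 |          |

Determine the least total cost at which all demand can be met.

An optimal shipping plan:
  Farm1–Market1: 10 crates
  Farm1–Market2: 30 crates
  Farm1–Market3: 10 crates
  Farm2–Market1: 20 crates
Total cost = 390.
(Supply check: Farm1 ships 50; Farm2 ships 20.)

390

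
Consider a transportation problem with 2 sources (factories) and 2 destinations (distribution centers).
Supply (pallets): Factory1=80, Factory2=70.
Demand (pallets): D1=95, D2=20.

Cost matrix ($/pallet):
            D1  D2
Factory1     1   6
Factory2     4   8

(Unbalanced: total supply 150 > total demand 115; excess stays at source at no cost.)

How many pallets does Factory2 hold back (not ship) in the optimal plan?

Minimum-cost shipments:
  Factory1→D1: 80 × $1 = $80
  Factory2→D1: 15 × $4 = $60
  Factory2→D2: 20 × $8 = $160
Total cost = $300.
Factory2 ships 35 of its 70, leaving 35.

35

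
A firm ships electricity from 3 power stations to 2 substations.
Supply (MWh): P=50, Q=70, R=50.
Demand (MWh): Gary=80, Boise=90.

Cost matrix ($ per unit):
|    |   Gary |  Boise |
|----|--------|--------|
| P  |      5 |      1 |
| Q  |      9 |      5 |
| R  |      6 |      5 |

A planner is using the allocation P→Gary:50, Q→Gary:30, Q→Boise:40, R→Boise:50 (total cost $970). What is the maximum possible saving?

150

Current plan cost = 50·5 + 30·9 + 40·5 + 50·5 = $970.
Optimal plan:
  P->Gary: 30 × $5 = $150
  P->Boise: 20 × $1 = $20
  Q->Boise: 70 × $5 = $350
  R->Gary: 50 × $6 = $300
Optimal cost = $820.
Saving = 970 − 820 = $150.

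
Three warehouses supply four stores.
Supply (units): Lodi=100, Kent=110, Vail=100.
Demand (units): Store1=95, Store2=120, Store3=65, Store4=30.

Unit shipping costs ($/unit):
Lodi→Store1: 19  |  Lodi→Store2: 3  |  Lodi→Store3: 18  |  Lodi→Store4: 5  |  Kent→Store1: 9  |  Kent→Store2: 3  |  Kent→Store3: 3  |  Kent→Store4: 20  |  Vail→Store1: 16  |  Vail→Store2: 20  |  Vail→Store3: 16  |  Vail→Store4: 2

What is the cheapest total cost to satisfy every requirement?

Optimal allocation:
  Lodi–Store2: 100 units
  Kent–Store1: 25 units
  Kent–Store2: 20 units
  Kent–Store3: 65 units
  Vail–Store1: 70 units
  Vail–Store4: 30 units
Total cost = $1960.
(Supply check: Lodi ships 100; Kent ships 110; Vail ships 100.)

1960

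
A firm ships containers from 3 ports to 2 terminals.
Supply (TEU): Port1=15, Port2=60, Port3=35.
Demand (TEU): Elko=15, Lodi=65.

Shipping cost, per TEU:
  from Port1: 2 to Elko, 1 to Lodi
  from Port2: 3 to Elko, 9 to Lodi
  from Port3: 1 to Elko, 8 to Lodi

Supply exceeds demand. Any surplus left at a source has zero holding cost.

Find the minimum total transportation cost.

460

Optimal allocation:
  Port1–Lodi: 15 × 1 = 15
  Port2–Lodi: 30 × 9 = 270
  Port3–Elko: 15 × 1 = 15
  Port3–Lodi: 20 × 8 = 160
Total = 15 + 270 + 15 + 160 = 460.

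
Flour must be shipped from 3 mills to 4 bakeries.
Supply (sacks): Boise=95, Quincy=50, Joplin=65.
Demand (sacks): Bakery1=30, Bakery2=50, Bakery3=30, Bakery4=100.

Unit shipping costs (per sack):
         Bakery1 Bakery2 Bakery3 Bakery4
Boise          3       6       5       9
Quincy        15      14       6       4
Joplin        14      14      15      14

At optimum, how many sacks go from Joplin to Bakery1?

Optimal shipments:
  Boise→Bakery1: 30 × 3 = 90
  Boise→Bakery2: 35 × 6 = 210
  Boise→Bakery3: 30 × 5 = 150
  Quincy→Bakery4: 50 × 4 = 200
  Joplin→Bakery2: 15 × 14 = 210
  Joplin→Bakery4: 50 × 14 = 700
Total cost = 1560.
The route Joplin→Bakery1 is not used.

0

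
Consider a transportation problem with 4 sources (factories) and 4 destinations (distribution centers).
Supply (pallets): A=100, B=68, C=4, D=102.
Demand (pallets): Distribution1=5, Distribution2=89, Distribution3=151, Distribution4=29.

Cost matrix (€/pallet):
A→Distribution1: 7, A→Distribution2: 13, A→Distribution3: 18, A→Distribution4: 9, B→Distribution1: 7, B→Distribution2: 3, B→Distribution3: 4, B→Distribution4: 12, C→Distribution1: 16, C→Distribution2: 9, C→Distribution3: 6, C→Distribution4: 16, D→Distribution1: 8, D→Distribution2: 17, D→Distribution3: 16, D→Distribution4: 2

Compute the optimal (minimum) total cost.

A cheapest plan:
  A→Distribution1: 5 × €7 = €35
  A→Distribution2: 89 × €13 = €1157
  A→Distribution3: 6 × €18 = €108
  B→Distribution3: 68 × €4 = €272
  C→Distribution3: 4 × €6 = €24
  D→Distribution3: 73 × €16 = €1168
  D→Distribution4: 29 × €2 = €58
Total = 35 + 1157 + 108 + 272 + 24 + 1168 + 58 = €2822.
(Supply check: A ships 100; B ships 68; C ships 4; D ships 102.)

2822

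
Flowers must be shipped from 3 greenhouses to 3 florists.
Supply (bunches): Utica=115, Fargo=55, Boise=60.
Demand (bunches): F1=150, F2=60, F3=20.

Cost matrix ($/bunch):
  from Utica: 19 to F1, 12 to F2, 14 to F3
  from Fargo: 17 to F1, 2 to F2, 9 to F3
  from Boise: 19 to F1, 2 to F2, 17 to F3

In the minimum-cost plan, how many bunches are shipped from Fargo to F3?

20

Solving gives:
  Utica->F1: 115 bunches
  Fargo->F1: 35 bunches
  Fargo->F3: 20 bunches
  Boise->F2: 60 bunches
Total cost = $3080.
So Fargo→F3 carries 20 bunches.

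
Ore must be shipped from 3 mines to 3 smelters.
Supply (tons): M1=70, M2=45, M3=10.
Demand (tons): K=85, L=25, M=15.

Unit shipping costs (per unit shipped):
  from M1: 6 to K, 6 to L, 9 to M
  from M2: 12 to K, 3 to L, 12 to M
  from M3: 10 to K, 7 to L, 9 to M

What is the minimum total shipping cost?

One minimum-cost allocation:
  M1–K: 70 × 6 = 420
  M2–K: 15 × 12 = 180
  M2–L: 25 × 3 = 75
  M2–M: 5 × 12 = 60
  M3–M: 10 × 9 = 90
Total = 420 + 180 + 75 + 60 + 90 = 825.

825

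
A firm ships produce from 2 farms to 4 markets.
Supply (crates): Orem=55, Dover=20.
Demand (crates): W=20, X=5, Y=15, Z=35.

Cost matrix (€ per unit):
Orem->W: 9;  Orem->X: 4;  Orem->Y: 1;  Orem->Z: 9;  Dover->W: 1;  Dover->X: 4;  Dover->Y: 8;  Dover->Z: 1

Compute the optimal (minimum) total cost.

Optimal allocation:
  Orem–W: 20 × €9 = €180
  Orem–X: 5 × €4 = €20
  Orem–Y: 15 × €1 = €15
  Orem–Z: 15 × €9 = €135
  Dover–Z: 20 × €1 = €20
Total = 180 + 20 + 15 + 135 + 20 = €370.

370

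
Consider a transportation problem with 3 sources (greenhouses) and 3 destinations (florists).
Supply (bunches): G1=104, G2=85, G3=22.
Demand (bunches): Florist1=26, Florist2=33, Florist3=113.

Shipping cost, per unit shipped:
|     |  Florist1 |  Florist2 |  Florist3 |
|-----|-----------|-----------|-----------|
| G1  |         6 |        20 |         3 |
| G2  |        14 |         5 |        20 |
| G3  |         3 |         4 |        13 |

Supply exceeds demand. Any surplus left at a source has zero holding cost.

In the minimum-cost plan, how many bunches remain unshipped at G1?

0

Minimum-cost shipments:
  G1–Florist3: 104 × 3 = 312
  G2–Florist1: 4 × 14 = 56
  G2–Florist2: 33 × 5 = 165
  G2–Florist3: 9 × 20 = 180
  G3–Florist1: 22 × 3 = 66
Total cost = 779.
G1 ships 104 of its 104, leaving 0.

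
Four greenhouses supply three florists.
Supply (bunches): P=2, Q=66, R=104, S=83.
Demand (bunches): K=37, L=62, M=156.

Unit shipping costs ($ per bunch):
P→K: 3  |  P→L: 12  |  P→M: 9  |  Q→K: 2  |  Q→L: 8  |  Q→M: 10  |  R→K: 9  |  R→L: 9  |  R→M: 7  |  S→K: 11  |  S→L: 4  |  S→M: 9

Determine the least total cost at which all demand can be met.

A cheapest plan:
  P to M: 2 × $9 = $18
  Q to K: 37 × $2 = $74
  Q to M: 29 × $10 = $290
  R to M: 104 × $7 = $728
  S to L: 62 × $4 = $248
  S to M: 21 × $9 = $189
Total = 18 + 74 + 290 + 728 + 248 + 189 = $1547.
(Supply check: P ships 2; Q ships 66; R ships 104; S ships 83.)

1547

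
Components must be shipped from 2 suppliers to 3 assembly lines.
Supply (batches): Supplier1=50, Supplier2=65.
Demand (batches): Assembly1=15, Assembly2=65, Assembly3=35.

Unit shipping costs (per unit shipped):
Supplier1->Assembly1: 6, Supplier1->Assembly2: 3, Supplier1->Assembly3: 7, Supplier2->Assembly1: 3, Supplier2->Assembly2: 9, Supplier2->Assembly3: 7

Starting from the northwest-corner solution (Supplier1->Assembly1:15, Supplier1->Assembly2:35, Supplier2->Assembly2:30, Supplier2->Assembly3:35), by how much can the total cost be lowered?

Current plan cost = 15·6 + 35·3 + 30·9 + 35·7 = 710.
Optimal plan:
  Supplier1→Assembly2: 50 × 3 = 150
  Supplier2→Assembly1: 15 × 3 = 45
  Supplier2→Assembly2: 15 × 9 = 135
  Supplier2→Assembly3: 35 × 7 = 245
Optimal cost = 575.
Saving = 710 − 575 = 135.

135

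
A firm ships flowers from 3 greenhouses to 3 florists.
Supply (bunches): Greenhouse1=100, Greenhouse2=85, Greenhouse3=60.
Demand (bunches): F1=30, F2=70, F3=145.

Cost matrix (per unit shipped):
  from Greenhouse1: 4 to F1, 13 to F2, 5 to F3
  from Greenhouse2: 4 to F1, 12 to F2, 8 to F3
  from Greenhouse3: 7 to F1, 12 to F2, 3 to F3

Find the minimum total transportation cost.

1565

An optimal shipping plan:
  Greenhouse1→F1: 15 × 4 = 60
  Greenhouse1→F3: 85 × 5 = 425
  Greenhouse2→F1: 15 × 4 = 60
  Greenhouse2→F2: 70 × 12 = 840
  Greenhouse3→F3: 60 × 3 = 180
Total = 60 + 425 + 60 + 840 + 180 = 1565.
(Supply check: Greenhouse1 ships 100; Greenhouse2 ships 85; Greenhouse3 ships 60.)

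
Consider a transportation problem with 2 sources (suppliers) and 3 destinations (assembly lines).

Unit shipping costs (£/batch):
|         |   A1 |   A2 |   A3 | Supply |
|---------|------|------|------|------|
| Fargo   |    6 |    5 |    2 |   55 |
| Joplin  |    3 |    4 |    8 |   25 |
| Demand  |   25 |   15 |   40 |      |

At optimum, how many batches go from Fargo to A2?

15

The minimum-cost plan:
  Fargo→A2: 15 × £5 = £75
  Fargo→A3: 40 × £2 = £80
  Joplin→A1: 25 × £3 = £75
Total cost = £230.
So Fargo→A2 carries 15 batches.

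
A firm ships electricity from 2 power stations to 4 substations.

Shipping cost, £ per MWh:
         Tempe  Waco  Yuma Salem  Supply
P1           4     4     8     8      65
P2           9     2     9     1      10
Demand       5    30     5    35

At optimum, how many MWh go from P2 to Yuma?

0

Optimal shipments:
  P1->Tempe: 5 × £4 = £20
  P1->Waco: 30 × £4 = £120
  P1->Yuma: 5 × £8 = £40
  P1->Salem: 25 × £8 = £200
  P2->Salem: 10 × £1 = £10
Total cost = £390.
The route P2→Yuma is not used.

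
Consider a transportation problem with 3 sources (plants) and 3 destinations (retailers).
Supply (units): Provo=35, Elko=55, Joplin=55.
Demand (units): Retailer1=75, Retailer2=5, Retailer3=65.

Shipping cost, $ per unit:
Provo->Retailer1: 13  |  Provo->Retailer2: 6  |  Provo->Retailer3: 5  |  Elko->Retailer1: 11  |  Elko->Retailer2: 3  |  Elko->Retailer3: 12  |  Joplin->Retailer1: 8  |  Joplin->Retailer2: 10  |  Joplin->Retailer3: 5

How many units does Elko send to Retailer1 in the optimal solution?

Optimal shipments:
  Provo→Retailer3: 35 × $5 = $175
  Elko→Retailer1: 50 × $11 = $550
  Elko→Retailer2: 5 × $3 = $15
  Joplin→Retailer1: 25 × $8 = $200
  Joplin→Retailer3: 30 × $5 = $150
Total cost = $1090.
So Elko→Retailer1 carries 50 units.

50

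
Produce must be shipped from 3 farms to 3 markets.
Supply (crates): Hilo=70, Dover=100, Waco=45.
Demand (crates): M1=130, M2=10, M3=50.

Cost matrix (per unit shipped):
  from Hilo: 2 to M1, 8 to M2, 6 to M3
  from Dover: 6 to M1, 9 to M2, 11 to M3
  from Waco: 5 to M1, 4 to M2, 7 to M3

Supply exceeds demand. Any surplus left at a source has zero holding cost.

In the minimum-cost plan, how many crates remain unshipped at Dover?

25

Minimum-cost shipments:
  Hilo–M1: 55 × 2 = 110
  Hilo–M3: 15 × 6 = 90
  Dover–M1: 75 × 6 = 450
  Waco–M2: 10 × 4 = 40
  Waco–M3: 35 × 7 = 245
Total cost = 935.
Dover ships 75 of its 100, leaving 25.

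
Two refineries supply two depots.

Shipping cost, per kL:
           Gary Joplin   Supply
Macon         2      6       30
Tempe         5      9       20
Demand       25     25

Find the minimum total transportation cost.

260

Optimal allocation:
  Macon→Gary: 5 × 2 = 10
  Macon→Joplin: 25 × 6 = 150
  Tempe→Gary: 20 × 5 = 100
Total = 10 + 150 + 100 = 260.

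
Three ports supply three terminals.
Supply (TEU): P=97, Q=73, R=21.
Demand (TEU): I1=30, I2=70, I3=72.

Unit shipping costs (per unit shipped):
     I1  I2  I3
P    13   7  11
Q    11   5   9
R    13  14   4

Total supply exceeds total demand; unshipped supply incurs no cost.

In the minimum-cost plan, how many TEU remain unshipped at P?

19

Minimum-cost shipments:
  P->I2: 70 TEU
  P->I3: 8 TEU
  Q->I1: 30 TEU
  Q->I3: 43 TEU
  R->I3: 21 TEU
Total cost = 1379.
P ships 78 of its 97, leaving 19.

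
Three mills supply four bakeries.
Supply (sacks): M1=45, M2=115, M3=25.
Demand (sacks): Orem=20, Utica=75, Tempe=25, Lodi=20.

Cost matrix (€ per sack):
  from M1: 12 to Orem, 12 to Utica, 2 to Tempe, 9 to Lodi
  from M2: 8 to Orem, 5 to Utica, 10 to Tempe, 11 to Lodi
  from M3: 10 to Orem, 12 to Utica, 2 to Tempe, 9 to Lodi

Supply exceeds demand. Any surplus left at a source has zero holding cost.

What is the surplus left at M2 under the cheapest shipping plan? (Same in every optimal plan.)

20

Minimum-cost shipments:
  M1 to Tempe: 25 × €2 = €50
  M2 to Orem: 20 × €8 = €160
  M2 to Utica: 75 × €5 = €375
  M3 to Lodi: 20 × €9 = €180
Total cost = €765.
M2 ships 95 of its 115, leaving 20.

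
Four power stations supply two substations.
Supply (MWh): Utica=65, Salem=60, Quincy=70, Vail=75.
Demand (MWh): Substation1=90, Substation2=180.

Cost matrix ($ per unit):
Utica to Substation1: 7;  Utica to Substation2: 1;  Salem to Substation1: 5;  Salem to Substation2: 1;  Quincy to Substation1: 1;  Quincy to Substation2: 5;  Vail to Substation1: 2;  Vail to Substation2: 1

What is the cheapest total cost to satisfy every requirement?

290

An optimal shipping plan:
  Utica to Substation2: 65 MWh
  Salem to Substation2: 60 MWh
  Quincy to Substation1: 70 MWh
  Vail to Substation1: 20 MWh
  Vail to Substation2: 55 MWh
Total cost = $290.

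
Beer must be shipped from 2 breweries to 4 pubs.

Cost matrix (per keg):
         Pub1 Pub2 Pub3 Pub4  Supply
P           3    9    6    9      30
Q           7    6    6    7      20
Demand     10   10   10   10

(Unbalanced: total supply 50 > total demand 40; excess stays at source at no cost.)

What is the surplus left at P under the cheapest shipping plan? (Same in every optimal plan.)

Minimum-cost shipments:
  P→Pub1: 10 × 3 = 30
  P→Pub3: 10 × 6 = 60
  Q→Pub2: 10 × 6 = 60
  Q→Pub4: 10 × 7 = 70
Total cost = 220.
P ships 20 of its 30, leaving 10.

10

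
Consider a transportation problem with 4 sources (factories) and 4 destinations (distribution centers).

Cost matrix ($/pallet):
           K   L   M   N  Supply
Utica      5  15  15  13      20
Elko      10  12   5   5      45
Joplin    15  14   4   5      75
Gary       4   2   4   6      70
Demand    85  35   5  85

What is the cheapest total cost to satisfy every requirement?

An optimal shipping plan:
  Utica->K: 20 × $5 = $100
  Elko->K: 30 × $10 = $300
  Elko->N: 15 × $5 = $75
  Joplin->M: 5 × $4 = $20
  Joplin->N: 70 × $5 = $350
  Gary->K: 35 × $4 = $140
  Gary->L: 35 × $2 = $70
Total = 100 + 300 + 75 + 20 + 350 + 140 + 70 = $1055.

1055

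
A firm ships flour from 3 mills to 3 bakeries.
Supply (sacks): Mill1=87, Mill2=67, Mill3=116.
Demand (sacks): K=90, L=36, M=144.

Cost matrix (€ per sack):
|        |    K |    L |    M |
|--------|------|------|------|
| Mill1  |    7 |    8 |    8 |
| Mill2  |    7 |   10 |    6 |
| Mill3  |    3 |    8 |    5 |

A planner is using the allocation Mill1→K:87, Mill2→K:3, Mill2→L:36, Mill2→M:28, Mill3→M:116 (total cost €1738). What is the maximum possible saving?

240

Current plan cost = 87·7 + 3·7 + 36·10 + 28·6 + 116·5 = €1738.
Optimal plan:
  Mill1→L: 36 × €8 = €288
  Mill1→M: 51 × €8 = €408
  Mill2→M: 67 × €6 = €402
  Mill3→K: 90 × €3 = €270
  Mill3→M: 26 × €5 = €130
Optimal cost = €1498.
Saving = 1738 − 1498 = €240.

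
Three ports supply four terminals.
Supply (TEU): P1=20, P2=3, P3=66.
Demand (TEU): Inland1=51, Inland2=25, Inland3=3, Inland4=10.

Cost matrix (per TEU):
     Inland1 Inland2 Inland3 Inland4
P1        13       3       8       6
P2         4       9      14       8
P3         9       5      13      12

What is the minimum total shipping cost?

One minimum-cost allocation:
  P1–Inland2: 7 TEU
  P1–Inland3: 3 TEU
  P1–Inland4: 10 TEU
  P2–Inland1: 3 TEU
  P3–Inland1: 48 TEU
  P3–Inland2: 18 TEU
Total cost = 639.

639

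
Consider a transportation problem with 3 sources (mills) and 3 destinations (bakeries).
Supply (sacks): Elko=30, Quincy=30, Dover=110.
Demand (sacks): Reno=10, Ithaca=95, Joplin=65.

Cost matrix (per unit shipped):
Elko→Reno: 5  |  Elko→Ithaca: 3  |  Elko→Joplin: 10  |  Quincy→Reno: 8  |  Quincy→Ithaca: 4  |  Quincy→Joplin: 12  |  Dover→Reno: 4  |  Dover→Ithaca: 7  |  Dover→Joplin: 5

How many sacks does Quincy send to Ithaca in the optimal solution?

Solving gives:
  Elko→Ithaca: 30 × 3 = 90
  Quincy→Ithaca: 30 × 4 = 120
  Dover→Reno: 10 × 4 = 40
  Dover→Ithaca: 35 × 7 = 245
  Dover→Joplin: 65 × 5 = 325
Total cost = 820.
So Quincy→Ithaca carries 30 sacks.

30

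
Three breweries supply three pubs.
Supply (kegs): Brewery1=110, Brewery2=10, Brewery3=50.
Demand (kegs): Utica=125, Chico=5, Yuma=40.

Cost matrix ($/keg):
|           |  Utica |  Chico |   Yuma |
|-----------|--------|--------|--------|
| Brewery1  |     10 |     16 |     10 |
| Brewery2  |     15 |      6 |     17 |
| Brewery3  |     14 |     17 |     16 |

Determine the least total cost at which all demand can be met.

An optimal shipping plan:
  Brewery1–Utica: 70 × $10 = $700
  Brewery1–Yuma: 40 × $10 = $400
  Brewery2–Utica: 5 × $15 = $75
  Brewery2–Chico: 5 × $6 = $30
  Brewery3–Utica: 50 × $14 = $700
Total = 700 + 400 + 75 + 30 + 700 = $1905.
(Supply check: Brewery1 ships 110; Brewery2 ships 10; Brewery3 ships 50.)

1905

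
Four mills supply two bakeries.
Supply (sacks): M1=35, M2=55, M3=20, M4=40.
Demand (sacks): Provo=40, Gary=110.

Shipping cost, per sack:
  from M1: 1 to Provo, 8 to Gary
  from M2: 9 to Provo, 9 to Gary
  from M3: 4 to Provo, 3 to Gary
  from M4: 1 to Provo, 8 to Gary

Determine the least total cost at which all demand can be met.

A cheapest plan:
  M1 to Provo: 35 × 1 = 35
  M2 to Gary: 55 × 9 = 495
  M3 to Gary: 20 × 3 = 60
  M4 to Provo: 5 × 1 = 5
  M4 to Gary: 35 × 8 = 280
Total = 35 + 495 + 60 + 5 + 280 = 875.

875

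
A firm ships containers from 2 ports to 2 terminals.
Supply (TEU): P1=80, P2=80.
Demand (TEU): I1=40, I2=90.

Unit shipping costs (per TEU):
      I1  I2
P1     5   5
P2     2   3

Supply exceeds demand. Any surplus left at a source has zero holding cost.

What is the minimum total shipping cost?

450

A cheapest plan:
  P1–I2: 50 × 5 = 250
  P2–I1: 40 × 2 = 80
  P2–I2: 40 × 3 = 120
Total = 250 + 80 + 120 = 450.
(Supply check: P1 ships 50; P2 ships 80.)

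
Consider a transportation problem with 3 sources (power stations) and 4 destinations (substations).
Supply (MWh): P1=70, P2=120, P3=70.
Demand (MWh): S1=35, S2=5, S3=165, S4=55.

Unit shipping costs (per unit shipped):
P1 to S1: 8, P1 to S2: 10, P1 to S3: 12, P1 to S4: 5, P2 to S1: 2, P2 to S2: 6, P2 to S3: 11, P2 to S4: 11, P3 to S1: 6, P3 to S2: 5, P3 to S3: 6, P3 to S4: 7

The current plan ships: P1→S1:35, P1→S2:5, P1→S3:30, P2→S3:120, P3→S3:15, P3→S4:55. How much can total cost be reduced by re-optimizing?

Current plan cost = 35·8 + 5·10 + 30·12 + 120·11 + 15·6 + 55·7 = 2485.
Optimal plan:
  P1→S3: 15 × 12 = 180
  P1→S4: 55 × 5 = 275
  P2→S1: 35 × 2 = 70
  P2→S2: 5 × 6 = 30
  P2→S3: 80 × 11 = 880
  P3→S3: 70 × 6 = 420
Optimal cost = 1855.
Saving = 2485 − 1855 = 630.

630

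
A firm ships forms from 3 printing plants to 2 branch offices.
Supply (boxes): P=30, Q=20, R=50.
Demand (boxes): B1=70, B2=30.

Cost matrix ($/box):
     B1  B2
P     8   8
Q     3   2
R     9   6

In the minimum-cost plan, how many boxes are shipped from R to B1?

20

Solving gives:
  P–B1: 30 × $8 = $240
  Q–B1: 20 × $3 = $60
  R–B1: 20 × $9 = $180
  R–B2: 30 × $6 = $180
Total cost = $660.
So R→B1 carries 20 boxes.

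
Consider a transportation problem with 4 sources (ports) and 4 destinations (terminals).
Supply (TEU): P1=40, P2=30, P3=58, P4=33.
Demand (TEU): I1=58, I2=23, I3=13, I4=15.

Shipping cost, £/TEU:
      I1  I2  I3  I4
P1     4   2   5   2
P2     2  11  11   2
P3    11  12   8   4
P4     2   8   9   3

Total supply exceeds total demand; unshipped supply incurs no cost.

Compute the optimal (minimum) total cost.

269

An optimal shipping plan:
  P1→I2: 23 × £2 = £46
  P1→I3: 13 × £5 = £65
  P1→I4: 4 × £2 = £8
  P2→I1: 25 × £2 = £50
  P2→I4: 5 × £2 = £10
  P3→I4: 6 × £4 = £24
  P4→I1: 33 × £2 = £66
Total = 46 + 65 + 8 + 50 + 10 + 24 + 66 = £269.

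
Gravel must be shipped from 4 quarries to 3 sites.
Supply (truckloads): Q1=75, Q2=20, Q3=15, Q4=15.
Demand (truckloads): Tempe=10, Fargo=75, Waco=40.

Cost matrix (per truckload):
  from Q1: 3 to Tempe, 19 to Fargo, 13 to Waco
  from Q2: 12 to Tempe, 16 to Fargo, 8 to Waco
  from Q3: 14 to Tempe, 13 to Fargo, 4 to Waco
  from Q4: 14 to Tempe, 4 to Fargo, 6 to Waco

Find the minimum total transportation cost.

One minimum-cost allocation:
  Q1→Tempe: 10 truckloads
  Q1→Fargo: 60 truckloads
  Q1→Waco: 5 truckloads
  Q2→Waco: 20 truckloads
  Q3→Waco: 15 truckloads
  Q4→Fargo: 15 truckloads
Total cost = 1515.
(Supply check: Q1 ships 75; Q2 ships 20; Q3 ships 15; Q4 ships 15.)

1515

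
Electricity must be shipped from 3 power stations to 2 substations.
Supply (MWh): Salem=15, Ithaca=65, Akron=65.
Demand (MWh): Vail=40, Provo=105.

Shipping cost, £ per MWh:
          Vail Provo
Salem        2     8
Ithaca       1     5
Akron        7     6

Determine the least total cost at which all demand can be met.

645

Optimal allocation:
  Salem->Vail: 15 × £2 = £30
  Ithaca->Vail: 25 × £1 = £25
  Ithaca->Provo: 40 × £5 = £200
  Akron->Provo: 65 × £6 = £390
Total = 30 + 25 + 200 + 390 = £645.
(Supply check: Salem ships 15; Ithaca ships 65; Akron ships 65.)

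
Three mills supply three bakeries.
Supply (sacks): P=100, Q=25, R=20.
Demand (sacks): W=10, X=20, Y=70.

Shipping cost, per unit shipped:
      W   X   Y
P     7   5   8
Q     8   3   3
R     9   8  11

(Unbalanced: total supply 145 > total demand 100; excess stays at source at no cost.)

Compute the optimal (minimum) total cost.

605

One minimum-cost allocation:
  P–W: 10 × 7 = 70
  P–X: 20 × 5 = 100
  P–Y: 45 × 8 = 360
  Q–Y: 25 × 3 = 75
Total = 70 + 100 + 360 + 75 = 605.
(Supply check: P ships 75; Q ships 25; R ships 0.)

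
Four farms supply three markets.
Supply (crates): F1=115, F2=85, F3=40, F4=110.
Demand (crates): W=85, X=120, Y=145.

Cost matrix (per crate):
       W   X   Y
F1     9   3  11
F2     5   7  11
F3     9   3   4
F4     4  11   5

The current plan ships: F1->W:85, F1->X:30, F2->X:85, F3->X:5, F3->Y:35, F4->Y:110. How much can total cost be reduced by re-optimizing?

680

Current plan cost = 85·9 + 30·3 + 85·7 + 5·3 + 35·4 + 110·5 = 2155.
Optimal plan:
  F1 to X: 115 × 3 = 345
  F2 to W: 85 × 5 = 425
  F3 to X: 5 × 3 = 15
  F3 to Y: 35 × 4 = 140
  F4 to Y: 110 × 5 = 550
Optimal cost = 1475.
Saving = 2155 − 1475 = 680.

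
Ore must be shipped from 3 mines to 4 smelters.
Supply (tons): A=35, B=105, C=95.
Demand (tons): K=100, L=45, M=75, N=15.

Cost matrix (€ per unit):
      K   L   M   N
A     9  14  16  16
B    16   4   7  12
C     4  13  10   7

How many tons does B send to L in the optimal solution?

Optimal shipments:
  A→K: 35 tons
  B→L: 45 tons
  B→M: 60 tons
  C→K: 65 tons
  C→M: 15 tons
  C→N: 15 tons
Total cost = €1430.
So B→L carries 45 tons.

45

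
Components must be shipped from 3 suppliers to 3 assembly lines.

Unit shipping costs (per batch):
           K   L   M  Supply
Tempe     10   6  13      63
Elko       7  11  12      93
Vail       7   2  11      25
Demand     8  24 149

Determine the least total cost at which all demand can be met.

An optimal shipping plan:
  Tempe→M: 63 × 13 = 819
  Elko→K: 8 × 7 = 56
  Elko→M: 85 × 12 = 1020
  Vail→L: 24 × 2 = 48
  Vail→M: 1 × 11 = 11
Total = 819 + 56 + 1020 + 48 + 11 = 1954.

1954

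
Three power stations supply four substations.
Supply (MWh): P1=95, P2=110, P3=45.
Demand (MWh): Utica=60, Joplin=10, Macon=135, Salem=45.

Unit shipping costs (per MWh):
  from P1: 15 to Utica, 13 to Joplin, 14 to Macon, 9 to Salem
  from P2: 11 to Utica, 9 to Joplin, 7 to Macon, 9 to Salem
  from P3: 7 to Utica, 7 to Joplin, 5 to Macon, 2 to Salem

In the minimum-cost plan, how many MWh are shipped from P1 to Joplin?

10

Optimal shipments:
  P1–Utica: 40 MWh
  P1–Joplin: 10 MWh
  P1–Salem: 45 MWh
  P2–Macon: 110 MWh
  P3–Utica: 20 MWh
  P3–Macon: 25 MWh
Total cost = 2170.
So P1→Joplin carries 10 MWh.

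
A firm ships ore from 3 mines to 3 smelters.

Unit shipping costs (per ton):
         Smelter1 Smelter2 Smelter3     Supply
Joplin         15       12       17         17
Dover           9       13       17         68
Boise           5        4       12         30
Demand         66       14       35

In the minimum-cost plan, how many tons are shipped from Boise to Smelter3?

The minimum-cost plan:
  Joplin->Smelter3: 17 × 17 = 289
  Dover->Smelter1: 66 × 9 = 594
  Dover->Smelter3: 2 × 17 = 34
  Boise->Smelter2: 14 × 4 = 56
  Boise->Smelter3: 16 × 12 = 192
Total cost = 1165.
So Boise→Smelter3 carries 16 tons.

16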